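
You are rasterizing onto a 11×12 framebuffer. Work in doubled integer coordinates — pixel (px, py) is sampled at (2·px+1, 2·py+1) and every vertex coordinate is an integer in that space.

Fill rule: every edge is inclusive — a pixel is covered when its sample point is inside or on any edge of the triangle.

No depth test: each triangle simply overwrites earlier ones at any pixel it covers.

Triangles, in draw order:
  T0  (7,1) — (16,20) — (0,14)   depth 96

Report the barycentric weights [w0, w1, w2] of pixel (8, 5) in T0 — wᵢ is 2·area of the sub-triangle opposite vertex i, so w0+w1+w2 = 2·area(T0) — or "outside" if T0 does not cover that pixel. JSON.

T0:
  2·area = 250
  edge (7, 1)→(16, 20): d=(9,19) inclusive
  edge (16, 20)→(0, 14): d=(-16,-6) inclusive
  edge (0, 14)→(7, 1): d=(7,-13) inclusive
    (3,0)@(7, 1): e=[0,250,0] → #  [on edge]
    (4,0)@(9, 1): e=[-38,262,26] → ·
    (3,1)@(7, 3): e=[18,218,14] → #
    (4,1)@(9, 3): e=[-20,230,40] → ·
    (2,2)@(5, 5): e=[74,174,2] → #
    (4,2)@(9, 5): e=[-2,198,54] → ·
    (2,3)@(5, 7): e=[92,142,16] → #
    (4,3)@(9, 7): e=[16,166,68] → #
    (5,3)@(11, 7): e=[-22,178,94] → ·
    (1,4)@(3, 9): e=[148,98,4] → #
    (5,4)@(11, 9): e=[-4,146,108] → ·
    (1,5)@(3, 11): e=[166,66,18] → #
  covered (32 px):
    · · · # · · · · · · ·
    · · · # · · · · · · ·
    · · # # · · · · · · ·
    · · # # # · · · · · ·
    · # # # # · · · · · ·
    · # # # # # · · · · ·
    # # # # # # · · · · ·
    · # # # # # # · · · ·
    · · · · # # # · · · ·
    · · · · · · · # · · ·
    · · · · · · · · · · ·
    · · · · · · · · · · ·

Result: "outside"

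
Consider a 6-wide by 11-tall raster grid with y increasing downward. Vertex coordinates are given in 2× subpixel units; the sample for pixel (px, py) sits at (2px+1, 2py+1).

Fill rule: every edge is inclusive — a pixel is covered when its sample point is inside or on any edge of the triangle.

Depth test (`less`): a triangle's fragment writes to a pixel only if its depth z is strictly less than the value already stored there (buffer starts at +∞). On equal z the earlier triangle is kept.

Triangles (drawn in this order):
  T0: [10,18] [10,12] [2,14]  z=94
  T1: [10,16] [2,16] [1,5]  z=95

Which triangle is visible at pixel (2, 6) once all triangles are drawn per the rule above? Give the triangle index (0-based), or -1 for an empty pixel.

T0:
  2·area = 48  (B↔C swapped to make it positive)
  edge (10, 18)→(2, 14): d=(-8,-4) inclusive
  edge (2, 14)→(10, 12): d=(8,-2) inclusive
  edge (10, 12)→(10, 18): d=(0,6) inclusive
    (3,6)@(7, 13): e=[28,2,18] → █
    (4,6)@(9, 13): e=[36,6,6] → █
    (5,6)@(11, 13): e=[44,10,-6] → ·
    (2,7)@(5, 15): e=[4,14,30] → █
    (5,7)@(11, 15): e=[28,26,-6] → ·
    (2,8)@(5, 17): e=[-12,30,30] → ·
    (3,8)@(7, 17): e=[-4,34,18] → ·
    (4,8)@(9, 17): e=[4,38,6] → █
    (5,8)@(11, 17): e=[12,42,-6] → ·
    (4,9)@(9, 19): e=[-12,54,6] → ·
  covered (6 px):
    · · · · · ·
    · · · · · ·
    · · · · · ·
    · · · · · ·
    · · · · · ·
    · · · · · ·
    · · · █ █ ·
    · · █ █ █ ·
    · · · · █ ·
    · · · · · ·
    · · · · · ·
T1:
  2·area = 88
  edge (10, 16)→(2, 16): d=(-8,0) inclusive
  edge (2, 16)→(1, 5): d=(-1,-11) inclusive
  edge (1, 5)→(10, 16): d=(9,11) inclusive
    (0,2)@(1, 5): e=[88,0,0] → █  [on edge]
    (1,2)@(3, 5): e=[88,22,-22] → ·
    (0,3)@(1, 7): e=[72,-2,18] → ·
    (1,4)@(3, 9): e=[56,18,14] → █
    (2,4)@(5, 9): e=[56,40,-8] → ·
    (1,5)@(3, 11): e=[40,16,32] → █
    (2,5)@(5, 11): e=[40,38,10] → █
    (3,5)@(7, 11): e=[40,60,-12] → ·
    (1,6)@(3, 13): e=[24,14,50] → █
    (3,6)@(7, 13): e=[24,58,6] → █
    (4,6)@(9, 13): e=[24,80,-16] → ·
    (1,7)@(3, 15): e=[8,12,68] → █
  covered (11 px):
    · · · · · ·
    · · · · · ·
    █ · · · · ·
    · · · · · ·
    · █ · · · ·
    · █ █ · · ·
    · █ █ █ · ·
    · █ █ █ █ ·
    · · · · · ·
    · · · · · ·
    · · · · · ·

Z-buffer (winner per pixel, '.' = empty):
  . . . . . .
  . . . . . .
  1 . . . . .
  . . . . . .
  . 1 . . . .
  . 1 1 . . .
  . 1 1 0 0 .
  . 1 0 0 0 .
  . . . . 0 .
  . . . . . .
  . . . . . .

Result: 1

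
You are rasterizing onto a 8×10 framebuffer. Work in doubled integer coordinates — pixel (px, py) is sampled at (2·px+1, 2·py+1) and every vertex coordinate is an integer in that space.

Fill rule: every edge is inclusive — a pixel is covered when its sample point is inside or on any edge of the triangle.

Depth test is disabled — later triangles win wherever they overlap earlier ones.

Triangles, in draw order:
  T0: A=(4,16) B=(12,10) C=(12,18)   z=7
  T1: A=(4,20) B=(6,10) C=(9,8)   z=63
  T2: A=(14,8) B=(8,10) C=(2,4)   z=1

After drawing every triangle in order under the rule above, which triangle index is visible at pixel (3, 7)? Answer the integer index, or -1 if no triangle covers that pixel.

T0:
  2·area = 64
  edge (4, 16)→(12, 10): d=(8,-6) inclusive
  edge (12, 10)→(12, 18): d=(0,8) inclusive
  edge (12, 18)→(4, 16): d=(-8,-2) inclusive
    (5,5)@(11, 11): e=[2,8,54] → █
    (6,5)@(13, 11): e=[14,-8,58] → ·
    (4,6)@(9, 13): e=[6,24,34] → █
    (6,6)@(13, 13): e=[30,-8,42] → ·
    (3,7)@(7, 15): e=[10,40,14] → █
    (6,7)@(13, 15): e=[46,-8,26] → ·
    (3,8)@(7, 17): e=[26,40,-2] → ·
    (4,8)@(9, 17): e=[38,24,2] → █
    (6,8)@(13, 17): e=[62,-8,10] → ·
    (4,9)@(9, 19): e=[54,24,-14] → ·
    (5,9)@(11, 19): e=[66,8,-10] → ·
  covered (8 px):
    · · · · · · · ·
    · · · · · · · ·
    · · · · · · · ·
    · · · · · · · ·
    · · · · · · · ·
    · · · · · █ · ·
    · · · · █ █ · ·
    · · · █ █ █ · ·
    · · · · █ █ · ·
    · · · · · · · ·
T1:
  2·area = 26
  edge (4, 20)→(6, 10): d=(2,-10) inclusive
  edge (6, 10)→(9, 8): d=(3,-2) inclusive
  edge (9, 8)→(4, 20): d=(-5,12) inclusive
    (3,2)@(7, 5): e=[0,-13,39] → ·  [on edge]
    (3,5)@(7, 11): e=[12,5,9] → █
    (4,5)@(9, 11): e=[32,9,-15] → ·
    (3,6)@(7, 13): e=[16,11,-1] → ·
    (2,7)@(5, 15): e=[0,13,13] → █  [on edge]
    (3,7)@(7, 15): e=[20,17,-11] → ·
    (2,8)@(5, 17): e=[4,19,3] → █
    (3,8)@(7, 17): e=[24,23,-21] → ·
    (2,9)@(5, 19): e=[8,25,-7] → ·
  covered (3 px):
    · · · · · · · ·
    · · · · · · · ·
    · · · · · · · ·
    · · · · · · · ·
    · · · · · · · ·
    · · · █ · · · ·
    · · · · · · · ·
    · · █ · · · · ·
    · · █ · · · · ·
    · · · · · · · ·
T2:
  2·area = 48
  edge (14, 8)→(8, 10): d=(-6,2) inclusive
  edge (8, 10)→(2, 4): d=(-6,-6) inclusive
  edge (2, 4)→(14, 8): d=(12,4) inclusive
    (0,1)@(1, 3): e=[56,0,-8] → ·  [on edge]
    (1,2)@(3, 5): e=[40,0,8] → █  [on edge]
    (2,2)@(5, 5): e=[36,12,0] → █  [on edge]
    (3,2)@(7, 5): e=[32,24,-8] → ·
    (1,3)@(3, 7): e=[28,-12,32] → ·
    (2,3)@(5, 7): e=[24,0,24] → █  [on edge]
    (3,3)@(7, 7): e=[20,12,16] → █
    (4,3)@(9, 7): e=[16,24,8] → █
    (5,3)@(11, 7): e=[12,36,0] → █  [on edge]
    (6,3)@(13, 7): e=[8,48,-8] → ·
    (2,4)@(5, 9): e=[12,-12,48] → ·
    (3,4)@(7, 9): e=[8,0,40] → █  [on edge]
    (5,4)@(11, 9): e=[0,24,24] → █  [on edge]
    (2,5)@(5, 11): e=[0,-24,72] → ·  [on edge]
    (4,5)@(9, 11): e=[-8,0,56] → ·  [on edge]
    (5,6)@(11, 13): e=[-24,0,72] → ·  [on edge]
    (6,7)@(13, 15): e=[-40,0,88] → ·  [on edge]
    (7,8)@(15, 17): e=[-56,0,104] → ·  [on edge]
  covered (9 px):
    · · · · · · · ·
    · · · · · · · ·
    · █ █ · · · · ·
    · · █ █ █ █ · ·
    · · · █ █ █ · ·
    · · · · · · · ·
    · · · · · · · ·
    · · · · · · · ·
    · · · · · · · ·
    · · · · · · · ·

Z-buffer (winner per pixel, '.' = empty):
  . . . . . . . .
  . . . . . . . .
  . 2 2 . . . . .
  . . 2 2 2 2 . .
  . . . 2 2 2 . .
  . . . 1 . 0 . .
  . . . . 0 0 . .
  . . 1 0 0 0 . .
  . . 1 . 0 0 . .
  . . . . . . . .

Final: 0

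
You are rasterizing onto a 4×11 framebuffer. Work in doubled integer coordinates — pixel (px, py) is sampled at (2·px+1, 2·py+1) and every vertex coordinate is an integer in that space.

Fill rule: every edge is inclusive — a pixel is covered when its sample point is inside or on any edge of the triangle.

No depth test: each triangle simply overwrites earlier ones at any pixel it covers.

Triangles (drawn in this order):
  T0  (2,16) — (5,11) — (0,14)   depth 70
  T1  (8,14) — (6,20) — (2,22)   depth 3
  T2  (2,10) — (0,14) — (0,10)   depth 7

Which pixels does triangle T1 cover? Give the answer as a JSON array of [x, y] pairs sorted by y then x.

T0:
  2·area = 16  (B↔C swapped to make it positive)
  edge (2, 16)→(0, 14): d=(-2,-2) inclusive
  edge (0, 14)→(5, 11): d=(5,-3) inclusive
  edge (5, 11)→(2, 16): d=(-3,5) inclusive
    (2,5)@(5, 11): e=[16,0,0] → █  [on edge]
    (3,5)@(7, 11): e=[20,6,-10] → ·
    (1,6)@(3, 13): e=[8,4,4] → █
    (2,6)@(5, 13): e=[12,10,-6] → ·
    (0,7)@(1, 15): e=[0,8,8] → █  [on edge]
    (1,7)@(3, 15): e=[4,14,-2] → ·
    (0,8)@(1, 17): e=[-4,18,2] → ·
    (1,8)@(3, 17): e=[0,24,-8] → ·  [on edge]
    (2,9)@(5, 19): e=[0,40,-24] → ·  [on edge]
    (3,10)@(7, 21): e=[0,56,-40] → ·  [on edge]
  covered (3 px):
    · · · ·
    · · · ·
    · · · ·
    · · · ·
    · · · ·
    · · █ ·
    · █ · ·
    █ · · ·
    · · · ·
    · · · ·
    · · · ·
T1:
  2·area = 20
  edge (8, 14)→(6, 20): d=(-2,6) inclusive
  edge (6, 20)→(2, 22): d=(-4,2) inclusive
  edge (2, 22)→(8, 14): d=(6,-8) inclusive
    (3,8)@(7, 17): e=[0,10,10] → █  [on edge]
    (2,9)@(5, 19): e=[8,6,6] → █
    (3,9)@(7, 19): e=[-4,2,22] → ·
    (1,10)@(3, 21): e=[16,2,2] → █
    (2,10)@(5, 21): e=[4,-2,18] → ·
  covered (3 px):
    · · · ·
    · · · ·
    · · · ·
    · · · ·
    · · · ·
    · · · ·
    · · · ·
    · · · ·
    · · · █
    · · █ ·
    · █ · ·
T2:
  2·area = 8
  edge (2, 10)→(0, 14): d=(-2,4) inclusive
  edge (0, 14)→(0, 10): d=(0,-4) inclusive
  edge (0, 10)→(2, 10): d=(2,0) inclusive
    (0,5)@(1, 11): e=[2,4,2] → █
    (1,5)@(3, 11): e=[-6,12,2] → ·
    (0,6)@(1, 13): e=[-2,4,6] → ·
  covered (1 px):
    · · · ·
    · · · ·
    · · · ·
    · · · ·
    · · · ·
    █ · · ·
    · · · ·
    · · · ·
    · · · ·
    · · · ·
    · · · ·

Answer: [[3,8],[2,9],[1,10]]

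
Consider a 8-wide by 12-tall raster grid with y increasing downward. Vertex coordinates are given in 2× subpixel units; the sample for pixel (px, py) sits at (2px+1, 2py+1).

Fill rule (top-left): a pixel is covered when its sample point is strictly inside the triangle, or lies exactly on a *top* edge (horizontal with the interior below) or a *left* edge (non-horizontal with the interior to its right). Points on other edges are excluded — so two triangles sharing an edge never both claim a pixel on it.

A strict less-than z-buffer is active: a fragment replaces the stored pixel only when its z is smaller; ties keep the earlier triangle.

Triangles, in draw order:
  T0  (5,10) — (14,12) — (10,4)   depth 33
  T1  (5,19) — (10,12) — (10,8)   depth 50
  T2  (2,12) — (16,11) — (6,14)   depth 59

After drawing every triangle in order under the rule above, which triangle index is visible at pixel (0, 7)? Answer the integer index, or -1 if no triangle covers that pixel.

T0:
  2·area = 64  (B↔C swapped to make it positive)
  edge (5, 10)→(10, 4): d=(5,-6) top-left  bias=+0
  edge (10, 4)→(14, 12): d=(4,8) right/bottom  bias=-1
  edge (14, 12)→(5, 10): d=(-9,-2) top-left  bias=+0
    (4,3)@(9, 7): e=[9,20,35] → X
    (5,3)@(11, 7): e=[21,4,39] → X
    (6,3)@(13, 7): e=[33,-12,43] → .
    (3,4)@(7, 9): e=[7,44,13] → X
    (6,4)@(13, 9): e=[43,-4,25] → .
    (3,5)@(7, 11): e=[17,52,-5] → .
    (4,5)@(9, 11): e=[29,36,-1] → .
    (5,5)@(11, 11): e=[41,20,3] → X
    (6,5)@(13, 11): e=[53,4,7] → X
    (7,5)@(15, 11): e=[65,-12,11] → .
    (5,6)@(11, 13): e=[51,28,-15] → .
    (6,6)@(13, 13): e=[63,12,-11] → .
  covered (7 px):
    . . . . . . . .
    . . . . . . . .
    . . . . . . . .
    . . . . X X . .
    . . . X X X . .
    . . . . . X X .
    . . . . . . . .
    . . . . . . . .
    . . . . . . . .
    . . . . . . . .
    . . . . . . . .
    . . . . . . . .
T1:
  2·area = 20  (B↔C swapped to make it positive)
  edge (5, 19)→(10, 8): d=(5,-11) top-left  bias=+0
  edge (10, 8)→(10, 12): d=(0,4) right/bottom  bias=-1
  edge (10, 12)→(5, 19): d=(-5,7) right/bottom  bias=-1
    (7,2)@(15, 5): e=[40,-20,0] → .  [on edge]
    (4,5)@(9, 11): e=[4,4,12] → X
    (5,5)@(11, 11): e=[26,-4,-2] → .
    (4,6)@(9, 13): e=[14,4,2] → X
    (5,6)@(11, 13): e=[36,-4,-12] → .
    (3,7)@(7, 15): e=[2,12,6] → X
    (4,7)@(9, 15): e=[24,4,-8] → .
    (3,8)@(7, 17): e=[12,12,-4] → .
    (2,9)@(5, 19): e=[0,20,0] → .  [on edge]
  covered (3 px):
    . . . . . . . .
    . . . . . . . .
    . . . . . . . .
    . . . . . . . .
    . . . . . . . .
    . . . . X . . .
    . . . . X . . .
    . . . X . . . .
    . . . . . . . .
    . . . . . . . .
    . . . . . . . .
    . . . . . . . .
T2:
  2·area = 32
  edge (2, 12)→(16, 11): d=(14,-1) top-left  bias=+0
  edge (16, 11)→(6, 14): d=(-10,3) right/bottom  bias=-1
  edge (6, 14)→(2, 12): d=(-4,-2) top-left  bias=+0
    (2,6)@(5, 13): e=[17,13,2] → X
    (3,6)@(7, 13): e=[19,7,6] → X
    (4,6)@(9, 13): e=[21,1,10] → X
    (5,6)@(11, 13): e=[23,-5,14] → .
    (2,7)@(5, 15): e=[45,-7,-6] → .
    (3,7)@(7, 15): e=[47,-13,-2] → .
    (4,7)@(9, 15): e=[49,-19,2] → .
  covered (3 px):
    . . . . . . . .
    . . . . . . . .
    . . . . . . . .
    . . . . . . . .
    . . . . . . . .
    . . . . . . . .
    . . X X X . . .
    . . . . . . . .
    . . . . . . . .
    . . . . . . . .
    . . . . . . . .
    . . . . . . . .

Z-buffer (winner per pixel, '.' = empty):
  . . . . . . . .
  . . . . . . . .
  . . . . . . . .
  . . . . 0 0 . .
  . . . 0 0 0 . .
  . . . . 1 0 0 .
  . . 2 2 1 . . .
  . . . 1 . . . .
  . . . . . . . .
  . . . . . . . .
  . . . . . . . .
  . . . . . . . .

Final: -1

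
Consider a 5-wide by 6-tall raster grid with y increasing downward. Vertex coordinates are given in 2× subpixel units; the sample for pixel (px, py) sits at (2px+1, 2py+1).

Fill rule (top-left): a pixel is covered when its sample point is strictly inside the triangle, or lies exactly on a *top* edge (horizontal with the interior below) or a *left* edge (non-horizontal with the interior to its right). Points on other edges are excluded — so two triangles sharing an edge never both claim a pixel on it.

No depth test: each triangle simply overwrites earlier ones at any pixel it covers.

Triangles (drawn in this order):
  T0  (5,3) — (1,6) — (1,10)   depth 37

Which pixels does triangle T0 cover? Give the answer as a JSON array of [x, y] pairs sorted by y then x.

T0:
  2·area = 16  (B↔C swapped to make it positive)
  edge (5, 3)→(1, 10): d=(-4,7) right/bottom  bias=-1
  edge (1, 10)→(1, 6): d=(0,-4) top-left  bias=+0
  edge (1, 6)→(5, 3): d=(4,-3) top-left  bias=+0
    (0,0)@(1, 1): e=[36,0,-20] → .  [on edge]
    (0,1)@(1, 3): e=[28,0,-12] → .  [on edge]
    (2,1)@(5, 3): e=[0,16,0] → .  [on edge]
    (0,2)@(1, 5): e=[20,0,-4] → .  [on edge]
    (1,2)@(3, 5): e=[6,8,2] → X
    (2,2)@(5, 5): e=[-8,16,8] → .
    (0,3)@(1, 7): e=[12,0,4] → X  [on edge]
    (1,3)@(3, 7): e=[-2,8,10] → .
    (0,4)@(1, 9): e=[4,0,12] → X  [on edge]
    (1,4)@(3, 9): e=[-10,8,18] → .
    (0,5)@(1, 11): e=[-4,0,20] → .  [on edge]
  covered (3 px):
    . . . . .
    . . . . .
    . X . . .
    X . . . .
    X . . . .
    . . . . .

Final: [[1,2],[0,3],[0,4]]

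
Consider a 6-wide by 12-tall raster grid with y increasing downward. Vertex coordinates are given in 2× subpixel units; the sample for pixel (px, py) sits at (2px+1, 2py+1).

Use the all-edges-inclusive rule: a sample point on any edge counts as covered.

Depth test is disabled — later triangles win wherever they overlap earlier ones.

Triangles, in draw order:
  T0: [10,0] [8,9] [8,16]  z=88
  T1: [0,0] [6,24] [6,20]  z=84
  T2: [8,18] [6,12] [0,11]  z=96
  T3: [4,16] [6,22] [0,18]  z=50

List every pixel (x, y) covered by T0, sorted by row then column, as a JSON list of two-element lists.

T0:
  2·area = 14  (B↔C swapped to make it positive)
  edge (10, 0)→(8, 16): d=(-2,16) inclusive
  edge (8, 16)→(8, 9): d=(0,-7) inclusive
  edge (8, 9)→(10, 0): d=(2,-9) inclusive
    (4,2)@(9, 5): e=[6,7,1] → █
    (5,2)@(11, 5): e=[-26,21,19] → ·
    (4,3)@(9, 7): e=[2,7,5] → █
    (5,3)@(11, 7): e=[-30,21,23] → ·
    (4,4)@(9, 9): e=[-2,7,9] → ·
  covered (2 px):
    · · · · · ·
    · · · · · ·
    · · · · █ ·
    · · · · █ ·
    · · · · · ·
    · · · · · ·
    · · · · · ·
    · · · · · ·
    · · · · · ·
    · · · · · ·
    · · · · · ·
    · · · · · ·
T1:
  2·area = 24  (B↔C swapped to make it positive)
  edge (0, 0)→(6, 20): d=(6,20) inclusive
  edge (6, 20)→(6, 24): d=(0,4) inclusive
  edge (6, 24)→(0, 0): d=(-6,-24) inclusive
    (1,5)@(3, 11): e=[6,12,6] → █
    (2,5)@(5, 11): e=[-34,4,54] → ·
    (1,6)@(3, 13): e=[18,12,-6] → ·
    (2,8)@(5, 17): e=[2,4,18] → █
    (3,8)@(7, 17): e=[-38,-4,66] → ·
    (2,9)@(5, 19): e=[14,4,6] → █
    (3,9)@(7, 19): e=[-26,-4,54] → ·
    (2,10)@(5, 21): e=[26,4,-6] → ·
  covered (3 px):
    · · · · · ·
    · · · · · ·
    · · · · · ·
    · · · · · ·
    · · · · · ·
    · █ · · · ·
    · · · · · ·
    · · · · · ·
    · · █ · · ·
    · · █ · · ·
    · · · · · ·
    · · · · · ·
T2:
  2·area = 34  (B↔C swapped to make it positive)
  edge (8, 18)→(0, 11): d=(-8,-7) inclusive
  edge (0, 11)→(6, 12): d=(6,1) inclusive
  edge (6, 12)→(8, 18): d=(2,6) inclusive
    (1,1)@(3, 3): e=[85,-51,0] → ·  [on edge]
    (2,4)@(5, 9): e=[51,-17,0] → ·  [on edge]
    (1,6)@(3, 13): e=[5,9,20] → █
    (2,6)@(5, 13): e=[19,7,8] → █
    (3,6)@(7, 13): e=[33,5,-4] → ·
    (1,7)@(3, 15): e=[-11,21,24] → ·
    (2,7)@(5, 15): e=[3,19,12] → █
    (3,7)@(7, 15): e=[17,17,0] → █  [on edge]
    (4,7)@(9, 15): e=[31,15,-12] → ·
    (2,8)@(5, 17): e=[-13,31,16] → ·
    (3,8)@(7, 17): e=[1,29,4] → █
    (4,8)@(9, 17): e=[15,27,-8] → ·
    (4,10)@(9, 21): e=[-17,51,0] → ·  [on edge]
  covered (5 px):
    · · · · · ·
    · · · · · ·
    · · · · · ·
    · · · · · ·
    · · · · · ·
    · · · · · ·
    · █ █ · · ·
    · · █ █ · ·
    · · · █ · ·
    · · · · · ·
    · · · · · ·
    · · · · · ·
T3:
  2·area = 28
  edge (4, 16)→(6, 22): d=(2,6) inclusive
  edge (6, 22)→(0, 18): d=(-6,-4) inclusive
  edge (0, 18)→(4, 16): d=(4,-2) inclusive
    (0,3)@(1, 7): e=[0,70,-42] → ·  [on edge]
    (1,6)@(3, 13): e=[0,42,-14] → ·  [on edge]
    (1,8)@(3, 17): e=[8,18,2] → █
    (2,8)@(5, 17): e=[-4,26,6] → ·
    (1,9)@(3, 19): e=[12,6,10] → █
    (2,9)@(5, 19): e=[0,14,14] → █  [on edge]
    (3,9)@(7, 19): e=[-12,22,18] → ·
    (1,10)@(3, 21): e=[16,-6,18] → ·
    (2,10)@(5, 21): e=[4,2,22] → █
    (3,10)@(7, 21): e=[-8,10,26] → ·
    (2,11)@(5, 23): e=[8,-10,30] → ·
  covered (4 px):
    · · · · · ·
    · · · · · ·
    · · · · · ·
    · · · · · ·
    · · · · · ·
    · · · · · ·
    · · · · · ·
    · · · · · ·
    · █ · · · ·
    · █ █ · · ·
    · · █ · · ·
    · · · · · ·

Result: [[4,2],[4,3]]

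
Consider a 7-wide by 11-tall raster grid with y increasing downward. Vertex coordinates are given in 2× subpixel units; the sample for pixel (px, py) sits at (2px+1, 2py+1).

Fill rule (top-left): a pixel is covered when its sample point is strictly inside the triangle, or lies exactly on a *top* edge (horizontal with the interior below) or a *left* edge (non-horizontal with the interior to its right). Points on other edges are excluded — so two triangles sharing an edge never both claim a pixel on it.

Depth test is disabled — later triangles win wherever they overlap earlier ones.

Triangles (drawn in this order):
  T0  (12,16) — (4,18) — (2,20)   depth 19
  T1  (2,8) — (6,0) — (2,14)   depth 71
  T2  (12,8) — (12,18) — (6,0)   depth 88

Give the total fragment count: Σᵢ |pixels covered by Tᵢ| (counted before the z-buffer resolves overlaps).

T0:
  2·area = 12  (B↔C swapped to make it positive)
  edge (12, 16)→(2, 20): d=(-10,4) right/bottom  bias=-1
  edge (2, 20)→(4, 18): d=(2,-2) top-left  bias=+0
  edge (4, 18)→(12, 16): d=(8,-2) top-left  bias=+0
    (6,4)@(13, 9): e=[66,0,-54] → ·  [on edge]
    (5,5)@(11, 11): e=[54,0,-42] → ·  [on edge]
    (4,6)@(9, 13): e=[42,0,-30] → ·  [on edge]
    (3,7)@(7, 15): e=[30,0,-18] → ·  [on edge]
    (2,8)@(5, 17): e=[18,0,-6] → ·  [on edge]
    (4,8)@(9, 17): e=[2,8,2] → █
    (5,8)@(11, 17): e=[-6,12,6] → ·
    (1,9)@(3, 19): e=[6,0,6] → █  [on edge]
    (2,9)@(5, 19): e=[-2,4,10] → ·
    (4,9)@(9, 19): e=[-18,12,18] → ·
    (0,10)@(1, 21): e=[-6,0,18] → ·  [on edge]
    (1,10)@(3, 21): e=[-14,4,22] → ·
  covered (2 px):
    · · · · · · ·
    · · · · · · ·
    · · · · · · ·
    · · · · · · ·
    · · · · · · ·
    · · · · · · ·
    · · · · · · ·
    · · · · · · ·
    · · · · █ · ·
    · █ · · · · ·
    · · · · · · ·
T1:
  2·area = 24
  edge (2, 8)→(6, 0): d=(4,-8) top-left  bias=+0
  edge (6, 0)→(2, 14): d=(-4,14) right/bottom  bias=-1
  edge (2, 14)→(2, 8): d=(0,-6) top-left  bias=+0
    (2,1)@(5, 3): e=[4,2,18] → █
    (3,1)@(7, 3): e=[20,-26,30] → ·
    (2,2)@(5, 5): e=[12,-6,18] → ·
    (1,3)@(3, 7): e=[4,14,6] → █
    (2,3)@(5, 7): e=[20,-14,18] → ·
    (1,4)@(3, 9): e=[12,6,6] → █
    (2,4)@(5, 9): e=[28,-22,18] → ·
    (1,5)@(3, 11): e=[20,-2,6] → ·
  covered (3 px):
    · · · · · · ·
    · · █ · · · ·
    · · · · · · ·
    · █ · · · · ·
    · █ · · · · ·
    · · · · · · ·
    · · · · · · ·
    · · · · · · ·
    · · · · · · ·
    · · · · · · ·
    · · · · · · ·
T2:
  2·area = 60
  edge (12, 8)→(12, 18): d=(0,10) right/bottom  bias=-1
  edge (12, 18)→(6, 0): d=(-6,-18) top-left  bias=+0
  edge (6, 0)→(12, 8): d=(6,8) right/bottom  bias=-1
    (3,1)@(7, 3): e=[50,0,10] → █  [on edge]
    (4,1)@(9, 3): e=[30,36,-6] → ·
    (3,2)@(7, 5): e=[50,-12,22] → ·
    (4,2)@(9, 5): e=[30,24,6] → █
    (5,2)@(11, 5): e=[10,60,-10] → ·
    (4,3)@(9, 7): e=[30,12,18] → █
    (5,3)@(11, 7): e=[10,48,2] → █
    (6,3)@(13, 7): e=[-10,84,-14] → ·
    (4,4)@(9, 9): e=[30,0,30] → █  [on edge]
    (6,4)@(13, 9): e=[-10,72,-2] → ·
    (4,5)@(9, 11): e=[30,-12,42] → ·
    (5,5)@(11, 11): e=[10,24,26] → █
    (5,7)@(11, 15): e=[10,0,50] → █  [on edge]
    (6,10)@(13, 21): e=[-10,0,70] → ·  [on edge]
  covered (9 px):
    · · · · · · ·
    · · · █ · · ·
    · · · · █ · ·
    · · · · █ █ ·
    · · · · █ █ ·
    · · · · · █ ·
    · · · · · █ ·
    · · · · · █ ·
    · · · · · · ·
    · · · · · · ·
    · · · · · · ·

Answer: 14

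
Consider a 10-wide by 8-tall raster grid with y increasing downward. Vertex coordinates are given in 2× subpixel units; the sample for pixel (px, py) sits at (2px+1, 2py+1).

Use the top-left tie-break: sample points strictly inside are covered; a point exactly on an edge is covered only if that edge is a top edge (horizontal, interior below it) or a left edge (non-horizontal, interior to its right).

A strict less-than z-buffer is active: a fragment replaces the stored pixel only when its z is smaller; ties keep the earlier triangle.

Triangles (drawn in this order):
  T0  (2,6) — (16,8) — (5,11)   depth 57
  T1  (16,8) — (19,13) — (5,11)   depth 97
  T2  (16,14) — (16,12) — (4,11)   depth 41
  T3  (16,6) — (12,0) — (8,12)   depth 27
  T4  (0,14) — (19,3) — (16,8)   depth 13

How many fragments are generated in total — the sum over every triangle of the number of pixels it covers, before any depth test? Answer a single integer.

T0:
  2·area = 64
  edge (2, 6)→(16, 8): d=(14,2) right/bottom  bias=-1
  edge (16, 8)→(5, 11): d=(-11,3) right/bottom  bias=-1
  edge (5, 11)→(2, 6): d=(-3,-5) top-left  bias=+0
    (1,3)@(3, 7): e=[12,50,2] → #
    (2,3)@(5, 7): e=[8,44,12] → #
    (3,3)@(7, 7): e=[4,38,22] → #
    (4,3)@(9, 7): e=[0,32,32] → ·  [on edge]
    (1,4)@(3, 9): e=[40,28,-4] → ·
    (2,4)@(5, 9): e=[36,22,6] → #
    (4,4)@(9, 9): e=[28,10,26] → #
    (5,4)@(11, 9): e=[24,4,36] → #
    (6,4)@(13, 9): e=[20,-2,46] → ·
    (2,5)@(5, 11): e=[64,0,0] → ·  [on edge]
    (3,5)@(7, 11): e=[60,-6,10] → ·
    (4,5)@(9, 11): e=[56,-12,20] → ·
  covered (7 px):
    · · · · · · · · · ·
    · · · · · · · · · ·
    · · · · · · · · · ·
    · # # # · · · · · ·
    · · # # # # · · · ·
    · · · · · · · · · ·
    · · · · · · · · · ·
    · · · · · · · · · ·
T1:
  2·area = 64
  edge (16, 8)→(19, 13): d=(3,5) right/bottom  bias=-1
  edge (19, 13)→(5, 11): d=(-14,-2) top-left  bias=+0
  edge (5, 11)→(16, 8): d=(11,-3) top-left  bias=+0
    (6,1)@(13, 3): e=[0,128,-64] → ·  [on edge]
    (6,4)@(13, 9): e=[18,44,2] → #
    (7,4)@(15, 9): e=[8,48,8] → #
    (8,4)@(17, 9): e=[-2,52,14] → ·
    (2,5)@(5, 11): e=[64,0,0] → #  [on edge]
    (3,5)@(7, 11): e=[54,4,6] → #
    (4,5)@(9, 11): e=[44,8,12] → #
    (5,5)@(11, 11): e=[34,12,18] → #
    (8,5)@(17, 11): e=[4,24,36] → #
    (9,5)@(19, 11): e=[-6,28,42] → ·
    (2,6)@(5, 13): e=[70,-28,22] → ·
    (3,6)@(7, 13): e=[60,-24,28] → ·
    (9,6)@(19, 13): e=[0,0,64] → ·  [on edge]
  covered (9 px):
    · · · · · · · · · ·
    · · · · · · · · · ·
    · · · · · · · · · ·
    · · · · · · · · · ·
    · · · · · · # # · ·
    · · # # # # # # # ·
    · · · · · · · · · ·
    · · · · · · · · · ·
T2:
  2·area = 24  (B↔C swapped to make it positive)
  edge (16, 14)→(4, 11): d=(-12,-3) top-left  bias=+0
  edge (4, 11)→(16, 12): d=(12,1) right/bottom  bias=-1
  edge (16, 12)→(16, 14): d=(0,2) right/bottom  bias=-1
    (6,6)@(13, 13): e=[3,15,6] → #
    (7,6)@(15, 13): e=[9,13,2] → #
    (8,6)@(17, 13): e=[15,11,-2] → ·
    (6,7)@(13, 15): e=[-21,39,6] → ·
    (7,7)@(15, 15): e=[-15,37,2] → ·
  covered (2 px):
    · · · · · · · · · ·
    · · · · · · · · · ·
    · · · · · · · · · ·
    · · · · · · · · · ·
    · · · · · · · · · ·
    · · · · · · · · · ·
    · · · · · · # # · ·
    · · · · · · · · · ·
T3:
  2·area = 72  (B↔C swapped to make it positive)
  edge (16, 6)→(8, 12): d=(-8,6) right/bottom  bias=-1
  edge (8, 12)→(12, 0): d=(4,-12) top-left  bias=+0
  edge (12, 0)→(16, 6): d=(4,6) right/bottom  bias=-1
    (5,1)@(11, 3): e=[54,0,18] → #  [on edge]
    (6,1)@(13, 3): e=[42,24,6] → #
    (7,1)@(15, 3): e=[30,48,-6] → ·
    (5,2)@(11, 5): e=[38,8,26] → #
    (7,2)@(15, 5): e=[14,56,2] → #
    (8,2)@(17, 5): e=[2,80,-10] → ·
    (5,3)@(11, 7): e=[22,16,34] → #
    (7,3)@(15, 7): e=[-2,64,10] → ·
    (4,4)@(9, 9): e=[18,0,54] → #  [on edge]
    (6,4)@(13, 9): e=[-6,48,30] → ·
    (4,5)@(9, 11): e=[2,8,62] → #
    (5,5)@(11, 11): e=[-10,32,50] → ·
    (3,7)@(7, 15): e=[-18,0,90] → ·  [on edge]
  covered (10 px):
    · · · · · · · · · ·
    · · · · · # # · · ·
    · · · · · # # # · ·
    · · · · · # # · · ·
    · · · · # # · · · ·
    · · · · # · · · · ·
    · · · · · · · · · ·
    · · · · · · · · · ·
T4:
  2·area = 62
  edge (0, 14)→(19, 3): d=(19,-11) top-left  bias=+0
  edge (19, 3)→(16, 8): d=(-3,5) right/bottom  bias=-1
  edge (16, 8)→(0, 14): d=(-16,6) right/bottom  bias=-1
    (9,1)@(19, 3): e=[0,0,62] → ·  [on edge]
    (8,2)@(17, 5): e=[16,4,42] → #
    (9,2)@(19, 5): e=[38,-6,30] → ·
    (6,3)@(13, 7): e=[10,18,34] → #
    (7,3)@(15, 7): e=[32,8,22] → #
    (8,3)@(17, 7): e=[54,-2,10] → ·
    (4,4)@(9, 9): e=[4,32,26] → #
    (5,4)@(11, 9): e=[26,22,14] → #
    (7,4)@(15, 9): e=[70,2,-10] → ·
    (3,5)@(7, 11): e=[20,36,6] → #
    (4,5)@(9, 11): e=[42,26,-6] → ·
    (5,5)@(11, 11): e=[64,16,-18] → ·
    (6,6)@(13, 13): e=[124,0,-62] → ·  [on edge]
  covered (7 px):
    · · · · · · · · · ·
    · · · · · · · · · ·
    · · · · · · · · # ·
    · · · · · · # # · ·
    · · · · # # # · · ·
    · · · # · · · · · ·
    · · · · · · · · · ·
    · · · · · · · · · ·

Final: 35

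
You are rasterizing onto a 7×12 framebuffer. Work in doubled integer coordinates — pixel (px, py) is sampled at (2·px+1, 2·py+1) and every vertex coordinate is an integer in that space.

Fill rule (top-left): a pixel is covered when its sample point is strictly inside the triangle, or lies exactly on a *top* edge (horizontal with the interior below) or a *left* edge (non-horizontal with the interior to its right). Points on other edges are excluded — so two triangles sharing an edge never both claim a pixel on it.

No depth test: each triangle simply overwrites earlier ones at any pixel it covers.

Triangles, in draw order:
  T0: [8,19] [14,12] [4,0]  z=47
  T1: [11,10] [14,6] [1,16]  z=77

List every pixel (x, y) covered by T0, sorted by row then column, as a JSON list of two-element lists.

T0:
  2·area = 142  (B↔C swapped to make it positive)
  edge (8, 19)→(4, 0): d=(-4,-19) top-left  bias=+0
  edge (4, 0)→(14, 12): d=(10,12) right/bottom  bias=-1
  edge (14, 12)→(8, 19): d=(-6,7) right/bottom  bias=-1
    (2,1)@(5, 3): e=[7,18,117] → #
    (3,1)@(7, 3): e=[45,-6,103] → ·
    (2,2)@(5, 5): e=[-1,38,105] → ·
    (3,2)@(7, 5): e=[37,14,91] → #
    (4,2)@(9, 5): e=[75,-10,77] → ·
    (3,3)@(7, 7): e=[29,34,79] → #
    (4,3)@(9, 7): e=[67,10,65] → #
    (5,3)@(11, 7): e=[105,-14,51] → ·
    (3,4)@(7, 9): e=[21,54,67] → #
    (5,4)@(11, 9): e=[97,6,39] → #
    (6,4)@(13, 9): e=[135,-18,25] → ·
    (3,5)@(7, 11): e=[13,74,55] → #
  covered (18 px):
    · · · · · · ·
    · · # · · · ·
    · · · # · · ·
    · · · # # · ·
    · · · # # # ·
    · · · # # # #
    · · · # # # #
    · · · · # # ·
    · · · · # · ·
    · · · · · · ·
    · · · · · · ·
    · · · · · · ·
T1:
  2·area = 22  (B↔C swapped to make it positive)
  edge (11, 10)→(1, 16): d=(-10,6) right/bottom  bias=-1
  edge (1, 16)→(14, 6): d=(13,-10) top-left  bias=+0
  edge (14, 6)→(11, 10): d=(-3,4) right/bottom  bias=-1
    (6,3)@(13, 7): e=[18,3,1] → #
    (5,4)@(11, 9): e=[10,9,3] → #
    (6,4)@(13, 9): e=[-2,29,-5] → ·
    (4,5)@(9, 11): e=[2,15,5] → #
    (5,5)@(11, 11): e=[-10,35,-3] → ·
    (2,6)@(5, 13): e=[6,1,15] → #
    (3,6)@(7, 13): e=[-6,21,7] → ·
    (4,6)@(9, 13): e=[-18,41,-1] → ·
    (2,7)@(5, 15): e=[-14,27,9] → ·
  covered (4 px):
    · · · · · · ·
    · · · · · · ·
    · · · · · · ·
    · · · · · · #
    · · · · · # ·
    · · · · # · ·
    · · # · · · ·
    · · · · · · ·
    · · · · · · ·
    · · · · · · ·
    · · · · · · ·
    · · · · · · ·

Answer: [[2,1],[3,2],[3,3],[4,3],[3,4],[4,4],[5,4],[3,5],[4,5],[5,5],[6,5],[3,6],[4,6],[5,6],[6,6],[4,7],[5,7],[4,8]]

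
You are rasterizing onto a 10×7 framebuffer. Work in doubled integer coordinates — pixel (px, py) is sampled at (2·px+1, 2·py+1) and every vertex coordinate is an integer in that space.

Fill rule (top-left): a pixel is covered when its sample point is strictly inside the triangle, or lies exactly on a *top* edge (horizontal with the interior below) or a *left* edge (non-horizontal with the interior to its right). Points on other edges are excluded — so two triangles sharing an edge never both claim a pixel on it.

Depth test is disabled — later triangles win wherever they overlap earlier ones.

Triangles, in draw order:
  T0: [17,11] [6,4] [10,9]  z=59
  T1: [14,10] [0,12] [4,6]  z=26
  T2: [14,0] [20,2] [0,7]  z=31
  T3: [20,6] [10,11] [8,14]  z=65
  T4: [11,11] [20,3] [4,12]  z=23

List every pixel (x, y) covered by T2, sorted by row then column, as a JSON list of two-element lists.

T0:
  2·area = 27  (B↔C swapped to make it positive)
  edge (17, 11)→(10, 9): d=(-7,-2) top-left  bias=+0
  edge (10, 9)→(6, 4): d=(-4,-5) top-left  bias=+0
  edge (6, 4)→(17, 11): d=(11,7) right/bottom  bias=-1
    (3,2)@(7, 5): e=[22,1,4] → X
    (4,2)@(9, 5): e=[26,11,-10] → .
    (1,3)@(3, 7): e=[0,-27,54] → .  [on edge]
    (3,3)@(7, 7): e=[8,-7,26] → .
    (4,3)@(9, 7): e=[12,3,12] → X
    (5,3)@(11, 7): e=[16,13,-2] → .
    (4,4)@(9, 9): e=[-2,-5,34] → .
    (5,4)@(11, 9): e=[2,5,20] → X
    (6,4)@(13, 9): e=[6,15,6] → X
    (7,4)@(15, 9): e=[10,25,-8] → .
    (5,5)@(11, 11): e=[-12,-3,42] → .
    (6,5)@(13, 11): e=[-8,7,28] → .
    (8,5)@(17, 11): e=[0,27,0] → .  [on edge]
  covered (4 px):
    . . . . . . . . . .
    . . . . . . . . . .
    . . . X . . . . . .
    . . . . X . . . . .
    . . . . . X X . . .
    . . . . . . . . . .
    . . . . . . . . . .
T1:
  2·area = 76
  edge (14, 10)→(0, 12): d=(-14,2) right/bottom  bias=-1
  edge (0, 12)→(4, 6): d=(4,-6) top-left  bias=+0
  edge (4, 6)→(14, 10): d=(10,4) right/bottom  bias=-1
    (2,3)@(5, 7): e=[60,10,6] → X
    (3,3)@(7, 7): e=[56,22,-2] → .
    (1,4)@(3, 9): e=[36,6,34] → X
    (3,4)@(7, 9): e=[28,30,18] → X
    (4,4)@(9, 9): e=[24,42,10] → X
    (5,4)@(11, 9): e=[20,54,2] → X
    (6,4)@(13, 9): e=[16,66,-6] → .
    (0,5)@(1, 11): e=[12,2,62] → X
    (3,5)@(7, 11): e=[0,38,38] → .  [on edge]
    (4,5)@(9, 11): e=[-4,50,30] → .
    (5,5)@(11, 11): e=[-8,62,22] → .
    (0,6)@(1, 13): e=[-16,10,82] → .
  covered (9 px):
    . . . . . . . . . .
    . . . . . . . . . .
    . . . . . . . . . .
    . . X . . . . . . .
    . X X X X X . . . .
    X X X . . . . . . .
    . . . . . . . . . .
T2:
  2·area = 70
  edge (14, 0)→(20, 2): d=(6,2) right/bottom  bias=-1
  edge (20, 2)→(0, 7): d=(-20,5) right/bottom  bias=-1
  edge (0, 7)→(14, 0): d=(14,-7) top-left  bias=+0
    (6,0)@(13, 1): e=[8,55,7] → X
    (7,0)@(15, 1): e=[4,45,21] → X
    (8,0)@(17, 1): e=[0,35,35] → .  [on edge]
    (4,1)@(9, 3): e=[28,35,7] → X
    (5,1)@(11, 3): e=[24,25,21] → X
    (8,1)@(17, 3): e=[12,-5,63] → .
    (2,2)@(5, 5): e=[48,15,7] → X
    (3,2)@(7, 5): e=[44,5,21] → X
    (4,2)@(9, 5): e=[40,-5,35] → .
    (5,2)@(11, 5): e=[36,-15,49] → .
    (6,2)@(13, 5): e=[32,-25,63] → .
    (7,2)@(15, 5): e=[28,-35,77] → .
  covered (8 px):
    . . . . . . X X . .
    . . . . X X X X . .
    . . X X . . . . . .
    . . . . . . . . . .
    . . . . . . . . . .
    . . . . . . . . . .
    . . . . . . . . . .
T3:
  2·area = 20  (B↔C swapped to make it positive)
  edge (20, 6)→(8, 14): d=(-12,8) right/bottom  bias=-1
  edge (8, 14)→(10, 11): d=(2,-3) top-left  bias=+0
  edge (10, 11)→(20, 6): d=(10,-5) top-left  bias=+0
    (7,4)@(15, 9): e=[4,11,5] → X
    (8,4)@(17, 9): e=[-12,17,15] → .
    (5,5)@(11, 11): e=[12,3,5] → X
    (6,5)@(13, 11): e=[-4,9,15] → .
    (7,5)@(15, 11): e=[-20,15,25] → .
    (4,6)@(9, 13): e=[4,1,15] → X
    (5,6)@(11, 13): e=[-12,7,25] → .
  covered (3 px):
    . . . . . . . . . .
    . . . . . . . . . .
    . . . . . . . . . .
    . . . . . . . . . .
    . . . . . . . X . .
    . . . . . X . . . .
    . . . . X . . . . .
T4:
  2·area = 47  (B↔C swapped to make it positive)
  edge (11, 11)→(4, 12): d=(-7,1) right/bottom  bias=-1
  edge (4, 12)→(20, 3): d=(16,-9) top-left  bias=+0
  edge (20, 3)→(11, 11): d=(-9,8) right/bottom  bias=-1
    (8,2)@(17, 5): e=[36,5,6] → X
    (9,2)@(19, 5): e=[34,23,-10] → .
    (6,3)@(13, 7): e=[26,1,20] → X
    (7,3)@(15, 7): e=[24,19,4] → X
    (8,3)@(17, 7): e=[22,37,-12] → .
    (5,4)@(11, 9): e=[14,15,18] → X
    (7,4)@(15, 9): e=[10,51,-14] → .
    (3,5)@(7, 11): e=[4,11,32] → X
    (4,5)@(9, 11): e=[2,29,16] → X
    (5,5)@(11, 11): e=[0,47,0] → .  [on edge]
    (6,5)@(13, 11): e=[-2,65,-16] → .
    (3,6)@(7, 13): e=[-10,43,14] → .
  covered (7 px):
    . . . . . . . . . .
    . . . . . . . . . .
    . . . . . . . . X .
    . . . . . . X X . .
    . . . . . X X . . .
    . . . X X . . . . .
    . . . . . . . . . .

Answer: [[6,0],[7,0],[4,1],[5,1],[6,1],[7,1],[2,2],[3,2]]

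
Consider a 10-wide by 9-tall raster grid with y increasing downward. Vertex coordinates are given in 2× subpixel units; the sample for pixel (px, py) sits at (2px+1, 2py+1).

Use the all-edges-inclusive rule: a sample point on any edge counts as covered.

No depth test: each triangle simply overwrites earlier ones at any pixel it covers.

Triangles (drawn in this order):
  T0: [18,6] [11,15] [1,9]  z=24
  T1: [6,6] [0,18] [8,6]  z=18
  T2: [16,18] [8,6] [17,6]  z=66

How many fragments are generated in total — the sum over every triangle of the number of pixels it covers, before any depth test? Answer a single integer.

T0:
  2·area = 132
  edge (18, 6)→(11, 15): d=(-7,9) inclusive
  edge (11, 15)→(1, 9): d=(-10,-6) inclusive
  edge (1, 9)→(18, 6): d=(17,-3) inclusive
    (6,3)@(13, 7): e=[38,92,2] → █
    (7,3)@(15, 7): e=[20,104,8] → █
    (8,3)@(17, 7): e=[2,116,14] → █
    (9,3)@(19, 7): e=[-16,128,20] → ·
    (0,4)@(1, 9): e=[132,0,0] → █  [on edge]
    (1,4)@(3, 9): e=[114,12,6] → █
    (2,4)@(5, 9): e=[96,24,12] → █
    (3,4)@(7, 9): e=[78,36,18] → █
    (4,4)@(9, 9): e=[60,48,24] → █
    (5,4)@(11, 9): e=[42,60,30] → █
    (8,4)@(17, 9): e=[-12,96,48] → ·
    (0,5)@(1, 11): e=[118,-20,34] → ·
    (5,7)@(11, 15): e=[0,0,132] → █  [on edge]
  covered (19 px):
    · · · · · · · · · ·
    · · · · · · · · · ·
    · · · · · · · · · ·
    · · · · · · █ █ █ ·
    █ █ █ █ █ █ █ █ · ·
    · · █ █ █ █ █ · · ·
    · · · · █ █ · · · ·
    · · · · · █ · · · ·
    · · · · · · · · · ·
T1:
  2·area = 24  (B↔C swapped to make it positive)
  edge (6, 6)→(8, 6): d=(2,0) inclusive
  edge (8, 6)→(0, 18): d=(-8,12) inclusive
  edge (0, 18)→(6, 6): d=(6,-12) inclusive
    (3,3)@(7, 7): e=[2,4,18] → █
    (4,3)@(9, 7): e=[2,-20,42] → ·
    (2,4)@(5, 9): e=[6,12,6] → █
    (3,4)@(7, 9): e=[6,-12,30] → ·
    (2,5)@(5, 11): e=[10,-4,18] → ·
    (1,6)@(3, 13): e=[14,4,6] → █
    (2,6)@(5, 13): e=[14,-20,30] → ·
    (1,7)@(3, 15): e=[18,-12,18] → ·
  covered (3 px):
    · · · · · · · · · ·
    · · · · · · · · · ·
    · · · · · · · · · ·
    · · · █ · · · · · ·
    · · █ · · · · · · ·
    · · · · · · · · · ·
    · █ · · · · · · · ·
    · · · · · · · · · ·
    · · · · · · · · · ·
T2:
  2·area = 108
  edge (16, 18)→(8, 6): d=(-8,-12) inclusive
  edge (8, 6)→(17, 6): d=(9,0) inclusive
  edge (17, 6)→(16, 18): d=(-1,12) inclusive
    (4,3)@(9, 7): e=[4,9,95] → █
    (5,3)@(11, 7): e=[28,9,71] → █
    (6,3)@(13, 7): e=[52,9,47] → █
    (7,3)@(15, 7): e=[76,9,23] → █
    (8,3)@(17, 7): e=[100,9,-1] → ·
    (4,4)@(9, 9): e=[-12,27,93] → ·
    (5,4)@(11, 9): e=[12,27,69] → █
    (8,4)@(17, 9): e=[84,27,-3] → ·
    (5,5)@(11, 11): e=[-4,45,67] → ·
    (6,5)@(13, 11): e=[20,45,43] → █
    (8,5)@(17, 11): e=[68,45,-5] → ·
    (6,6)@(13, 13): e=[4,63,41] → █
  covered (12 px):
    · · · · · · · · · ·
    · · · · · · · · · ·
    · · · · · · · · · ·
    · · · · █ █ █ █ · ·
    · · · · · █ █ █ · ·
    · · · · · · █ █ · ·
    · · · · · · █ █ · ·
    · · · · · · · █ · ·
    · · · · · · · · · ·

Final: 34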